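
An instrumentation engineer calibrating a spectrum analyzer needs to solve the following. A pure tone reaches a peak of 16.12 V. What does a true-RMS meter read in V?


RMS voltage for a sinusoidal waveform:
V_rms = V_peak / sqrt(2)
      = 16.12 / 1.414214
      = 11.399 V

11.399 V


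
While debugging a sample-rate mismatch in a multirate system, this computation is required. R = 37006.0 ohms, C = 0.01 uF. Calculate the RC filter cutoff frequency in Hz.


Cutoff frequency of a first-order RC filter:
fc = 1 / (2 * pi * R * C)
C = 0.01 uF = 1e-08 F
fc = 1 / (2 * pi * 37006.0 * 1e-08)
   = 1 / 0.0023251555547749
   = 430.078752 Hz

430.078752 Hz


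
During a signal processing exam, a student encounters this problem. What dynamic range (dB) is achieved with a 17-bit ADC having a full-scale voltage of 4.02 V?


Dynamic range from full-scale to LSB:
V_min = V_max / 2^bits = 4.02 / 2^17
DR = 20 * log10(V_max / V_min)
   = 20 * log10(2^17)
   = 20 * 17 * log10(2)
   = 102.35 dB

102.35 dB


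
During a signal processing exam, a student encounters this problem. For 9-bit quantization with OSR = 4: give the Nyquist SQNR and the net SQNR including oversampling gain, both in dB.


Step 1 — baseline SQNR at Nyquist:
SQNR_base = 6.02*N + 1.76
          = 6.02*9 + 1.76
          = 55.94 dB

Step 2 — oversampling processing gain:
G = 10*log10(OSR) = 10*log10(4) = 6.02 dB

Step 3 — total:
SQNR_total = 55.94 + 6.02 = 61.96 dB

Base SQNR = 55.94 dB; oversampled SQNR = 61.96 dB


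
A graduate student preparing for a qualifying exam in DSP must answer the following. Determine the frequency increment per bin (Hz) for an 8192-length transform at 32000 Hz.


DFT frequency resolution:
df = fs / N
   = 32000 / 8192
   = 3.9062 Hz

3.9062 Hz


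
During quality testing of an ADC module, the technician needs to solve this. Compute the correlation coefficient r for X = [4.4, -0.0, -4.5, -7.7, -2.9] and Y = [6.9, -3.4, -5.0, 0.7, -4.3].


Pearson correlation coefficient (population):
r = cov(X,Y) / (std(X) * std(Y))
Mean X = -2.14, Mean Y = -1.02
Cov(X,Y) = 9.8052
Std(X) = 4.10882, Std(Y) = 4.426014
r = 0.5392

0.5392


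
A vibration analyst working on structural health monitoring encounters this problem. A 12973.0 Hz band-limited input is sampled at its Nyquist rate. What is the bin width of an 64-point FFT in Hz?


Step 1 — Nyquist sampling rate:
fs = 2 * fmax = 2 * 12973.0 = 25946.0 Hz

Step 2 — DFT bin spacing:
df = fs / N = 25946.0 / 64 = 405.4062 Hz

405.4062 Hz


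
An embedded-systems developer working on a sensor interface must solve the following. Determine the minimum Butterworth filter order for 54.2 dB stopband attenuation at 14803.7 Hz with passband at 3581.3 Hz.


Butterworth filter order formula:
n = log10(10^(A/10) - 1) / (2 * log10(f_stop/f_pass))
10^(54.2/10) - 1 = 263025.7992
f_stop/f_pass = 14803.7 / 3581.3 = 4.1336
n = 4.397 -> ceil = 5

5


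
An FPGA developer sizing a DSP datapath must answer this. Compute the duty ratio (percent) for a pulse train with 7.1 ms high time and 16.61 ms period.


Duty cycle as a percentage:
DC = (t_on / T) * 100
   = (7.1 / 16.61) * 100
   = 0.427453 * 100
   = 42.75 %

42.75 %


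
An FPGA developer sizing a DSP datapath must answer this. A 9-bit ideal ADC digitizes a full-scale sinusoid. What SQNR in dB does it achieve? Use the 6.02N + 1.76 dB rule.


Theoretical SNR for a full-scale sinusoid:
SNR = 6.02 * N + 1.76
    = 6.02 * 9 + 1.76
    = 54.18 + 1.76
    = 55.94 dB

55.94 dB


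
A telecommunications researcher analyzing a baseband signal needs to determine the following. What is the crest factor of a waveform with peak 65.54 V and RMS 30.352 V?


Crest factor is the ratio of peak to RMS:
CF = V_peak / V_rms
   = 65.54 / 30.352
   = 2.1593

2.1593


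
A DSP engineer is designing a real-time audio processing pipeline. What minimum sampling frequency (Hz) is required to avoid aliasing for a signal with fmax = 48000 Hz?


The Nyquist rate is twice the maximum frequency component.
fs_min = 2 * fmax
      = 2 * 48000
      = 96000 Hz

96000


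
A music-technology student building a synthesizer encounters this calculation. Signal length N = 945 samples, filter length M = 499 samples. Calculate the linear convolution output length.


Linear convolution output length:
L = N + M - 1
  = 945 + 499 - 1
  = 1443 samples

1443


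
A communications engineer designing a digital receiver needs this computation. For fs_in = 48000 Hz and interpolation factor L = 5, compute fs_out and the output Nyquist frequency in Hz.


Step 1 — output sample rate after interpolation by L:
fs_out = L * fs_in = 5 * 48000 = 240000 Hz

Step 2 — Nyquist frequency of the output stream:
f_Nyq = fs_out / 2 = 240000 / 2 = 120000.0 Hz

fs_out = 240000 Hz; f_Nyquist = 120000.0 Hz


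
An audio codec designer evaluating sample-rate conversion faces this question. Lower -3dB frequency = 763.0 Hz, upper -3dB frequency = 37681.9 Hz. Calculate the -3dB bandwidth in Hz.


Bandwidth is the difference of -3dB frequencies:
BW = f_high - f_low
   = 37681.9 - 763.0
   = 36918.9 Hz

36918.9 Hz


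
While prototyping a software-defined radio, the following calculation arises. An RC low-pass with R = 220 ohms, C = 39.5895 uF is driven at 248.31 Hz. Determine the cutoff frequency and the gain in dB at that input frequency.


Step 1 — cutoff frequency:
fc = 1 / (2*pi*R*C)
C = 39.5895 uF = 3.95895e-05 F
fc = 1 / (2*pi*220*3.95895e-05)
   = 18.2733 Hz

Step 2 — magnitude at f = 248.31 Hz:
|H(f)| = 1 / sqrt(1 + (f/fc)^2)
f/fc = 248.31 / 18.2733 = 13.588679
|H| = 1 / sqrt(1 + 184.652197) = 0.0733922
|H|_dB = 20*log10(0.0733922) = -22.69 dB

fc = 18.2733 Hz; |H(248.31 Hz)| = -22.69 dB


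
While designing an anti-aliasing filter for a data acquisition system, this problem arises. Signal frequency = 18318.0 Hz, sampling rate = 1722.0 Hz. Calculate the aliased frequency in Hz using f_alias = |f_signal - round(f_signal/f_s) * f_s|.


Compute the nearest integer multiple of fs to the signal:
n = round(18318.0 / 1722.0) = 11
f_alias = |18318.0 - 11 * 1722.0|
        = |18318.0 - 18942.0|
        = 624.0 Hz

624.0


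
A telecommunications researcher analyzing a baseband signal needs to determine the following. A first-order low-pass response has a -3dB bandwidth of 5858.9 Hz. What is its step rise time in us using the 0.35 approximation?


Rise time from bandwidth relationship:
tr = 0.35 / BW
   = 0.35 / 5858.9
   = 5.973817611e-05 s
   = 59.7382 us

59.7382 us


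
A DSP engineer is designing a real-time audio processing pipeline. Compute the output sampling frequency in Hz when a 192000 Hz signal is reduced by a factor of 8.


Decimation reduces the sample rate:
fs_out = fs_in / M
       = 192000 / 8
       = 24000.0 Hz

24000.0 Hz


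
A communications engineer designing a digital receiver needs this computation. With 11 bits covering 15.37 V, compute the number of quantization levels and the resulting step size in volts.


Step 1 — number of quantization levels:
L = 2^N = 2^11 = 2048

Step 2 — LSB step size:
delta = Vfs / L
      = 15.37 / 2048
      = 0.00750488 V

Levels = 2048; step size = 0.00750488 V


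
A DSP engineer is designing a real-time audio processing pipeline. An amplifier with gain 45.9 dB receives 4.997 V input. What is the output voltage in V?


Output voltage from dB gain:
V_out = V_in * 10^(gain_dB / 20)
      = 4.997 * 10^(45.9 / 20)
      = 4.997 * 197.242274
      = 985.6196 V

985.6196 V


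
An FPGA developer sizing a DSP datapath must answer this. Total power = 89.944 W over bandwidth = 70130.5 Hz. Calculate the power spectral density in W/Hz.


Power spectral density:
PSD = P / BW
    = 89.944 / 70130.5
    = 0.00128252 W/Hz

0.00128252 W/Hz


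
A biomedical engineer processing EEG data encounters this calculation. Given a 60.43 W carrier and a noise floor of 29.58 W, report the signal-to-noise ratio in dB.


SNR in decibels:
SNR = 10 * log10(Ps / Pn)
    = 10 * log10(60.43 / 29.58)
    = 10 * log10(2.0429)
    = 10 * 0.3103
    = 3.1 dB

3.1 dB


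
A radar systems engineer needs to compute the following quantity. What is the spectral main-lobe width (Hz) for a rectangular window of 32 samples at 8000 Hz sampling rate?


Main lobe width for a rectangular window:
Width = 2 * fs / N
      = 2 * 8000 / 32
      = 16000 / 32
      = 500.0 Hz

500.0 Hz


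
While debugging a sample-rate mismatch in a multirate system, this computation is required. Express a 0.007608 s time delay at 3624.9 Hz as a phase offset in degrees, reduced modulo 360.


Phase shift from frequency and time delay:
phi = 360 * f * t_delay
    = 360 * 3624.9 * 0.007608
    = 9928.17 degrees
    mod 360 = 208.17 degrees

208.17 degrees


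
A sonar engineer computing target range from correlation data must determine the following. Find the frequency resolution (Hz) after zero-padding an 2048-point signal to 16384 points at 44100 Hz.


Frequency resolution after zero-padding:
N_padded = 2048 * 8 = 16384
df = fs / N_padded
   = 44100 / 16384
   = 2.6917 Hz

2.6917 Hz


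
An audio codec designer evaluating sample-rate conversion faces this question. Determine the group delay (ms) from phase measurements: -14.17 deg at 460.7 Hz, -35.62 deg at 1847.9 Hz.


Group delay from phase difference:
tau = -d(phi)/d(omega)
d(phi) = -21.45 deg = -0.374373 rad
d(omega) = 2*pi*(1847.9 - 460.7) = 8716.0347 rad/s
tau = -(-0.374373) / 8716.0347
    = 0.043 ms

0.043 ms


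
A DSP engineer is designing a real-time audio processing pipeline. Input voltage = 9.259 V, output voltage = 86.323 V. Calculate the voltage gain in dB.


Voltage gain in dB:
G = 20 * log10(Vout / Vin)
  = 20 * log10(86.323 / 9.259)
  = 20 * log10(9.323145)
  = 20 * 0.969562
  = 19.39 dB

19.39 dB


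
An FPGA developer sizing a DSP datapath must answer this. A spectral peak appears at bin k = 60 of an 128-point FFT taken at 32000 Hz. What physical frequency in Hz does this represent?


Frequency of DFT bin k:
f_k = k * fs / N
    = 60 * 32000 / 128
    = 1920000 / 128
    = 15000.0 Hz

15000.0 Hz


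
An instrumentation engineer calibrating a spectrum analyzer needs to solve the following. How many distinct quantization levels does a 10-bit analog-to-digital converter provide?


Number of quantization levels = 2^N
= 2^10
= 1024

1024


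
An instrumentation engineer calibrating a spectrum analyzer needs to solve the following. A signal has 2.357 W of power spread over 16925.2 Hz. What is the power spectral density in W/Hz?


Power spectral density:
PSD = P / BW
    = 2.357 / 16925.2
    = 0.00013926 W/Hz

0.00013926 W/Hz


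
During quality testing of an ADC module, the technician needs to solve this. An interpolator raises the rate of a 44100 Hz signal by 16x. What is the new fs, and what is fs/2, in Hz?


Step 1 — output sample rate after interpolation by L:
fs_out = L * fs_in = 16 * 44100 = 705600 Hz

Step 2 — Nyquist frequency of the output stream:
f_Nyq = fs_out / 2 = 705600 / 2 = 352800.0 Hz

fs_out = 705600 Hz; f_Nyquist = 352800.0 Hz


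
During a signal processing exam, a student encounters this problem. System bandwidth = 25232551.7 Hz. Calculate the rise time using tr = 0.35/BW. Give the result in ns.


Rise time from bandwidth relationship:
tr = 0.35 / BW
   = 0.35 / 25232551.7
   = 1.387097128e-08 s
   = 13.871 ns

13.871 ns


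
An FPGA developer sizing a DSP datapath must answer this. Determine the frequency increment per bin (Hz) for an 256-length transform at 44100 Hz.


DFT frequency resolution:
df = fs / N
   = 44100 / 256
   = 172.2656 Hz

172.2656 Hz


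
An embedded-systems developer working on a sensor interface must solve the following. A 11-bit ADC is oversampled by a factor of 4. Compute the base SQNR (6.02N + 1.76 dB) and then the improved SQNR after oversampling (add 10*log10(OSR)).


Step 1 — baseline SQNR at Nyquist:
SQNR_base = 6.02*N + 1.76
          = 6.02*11 + 1.76
          = 67.98 dB

Step 2 — oversampling processing gain:
G = 10*log10(OSR) = 10*log10(4) = 6.02 dB

Step 3 — total:
SQNR_total = 67.98 + 6.02 = 74.0 dB

Base SQNR = 67.98 dB; oversampled SQNR = 74.0 dB


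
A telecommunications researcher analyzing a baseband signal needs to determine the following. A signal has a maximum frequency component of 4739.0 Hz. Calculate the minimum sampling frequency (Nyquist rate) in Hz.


The Nyquist rate is twice the maximum frequency component.
fs_min = 2 * fmax
      = 2 * 4739.0
      = 9478.0 Hz

9478.0


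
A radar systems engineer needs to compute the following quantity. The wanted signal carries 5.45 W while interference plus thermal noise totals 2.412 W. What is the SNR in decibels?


SNR in decibels:
SNR = 10 * log10(Ps / Pn)
    = 10 * log10(5.45 / 2.412)
    = 10 * log10(2.2595)
    = 10 * 0.354
    = 3.54 dB

3.54 dB


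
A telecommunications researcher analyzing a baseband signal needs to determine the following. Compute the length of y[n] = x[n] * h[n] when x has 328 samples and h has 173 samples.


Linear convolution output length:
L = N + M - 1
  = 328 + 173 - 1
  = 500 samples

500


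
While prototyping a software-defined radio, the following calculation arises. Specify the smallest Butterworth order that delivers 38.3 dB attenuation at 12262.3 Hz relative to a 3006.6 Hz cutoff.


Butterworth filter order formula:
n = log10(10^(A/10) - 1) / (2 * log10(f_stop/f_pass))
10^(38.3/10) - 1 = 6759.8298
f_stop/f_pass = 12262.3 / 3006.6 = 4.0785
n = 3.1367 -> ceil = 4

4


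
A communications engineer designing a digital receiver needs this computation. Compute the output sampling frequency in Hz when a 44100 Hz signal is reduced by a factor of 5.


Decimation reduces the sample rate:
fs_out = fs_in / M
       = 44100 / 5
       = 8820.0 Hz

8820.0 Hz


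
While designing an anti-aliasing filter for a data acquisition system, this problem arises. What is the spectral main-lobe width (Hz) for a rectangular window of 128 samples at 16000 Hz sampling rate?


Main lobe width for a rectangular window:
Width = 2 * fs / N
      = 2 * 16000 / 128
      = 32000 / 128
      = 250.0 Hz

250.0 Hz


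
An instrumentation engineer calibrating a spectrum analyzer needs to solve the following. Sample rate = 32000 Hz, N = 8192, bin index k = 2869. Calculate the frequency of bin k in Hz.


Frequency of DFT bin k:
f_k = k * fs / N
    = 2869 * 32000 / 8192
    = 91808000 / 8192
    = 11207.031 Hz

11207.031 Hz


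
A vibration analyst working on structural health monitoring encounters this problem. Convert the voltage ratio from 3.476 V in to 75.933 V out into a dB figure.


Voltage gain in dB:
G = 20 * log10(Vout / Vin)
  = 20 * log10(75.933 / 3.476)
  = 20 * log10(21.844937)
  = 20 * 1.339351
  = 26.79 dB

26.79 dB


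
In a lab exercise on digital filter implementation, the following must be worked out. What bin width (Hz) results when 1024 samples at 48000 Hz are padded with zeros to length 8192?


Frequency resolution after zero-padding:
N_padded = 1024 * 8 = 8192
df = fs / N_padded
   = 48000 / 8192
   = 5.8594 Hz

5.8594 Hz


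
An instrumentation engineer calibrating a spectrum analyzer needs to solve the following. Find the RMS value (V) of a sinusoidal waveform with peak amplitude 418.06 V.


RMS voltage for a sinusoidal waveform:
V_rms = V_peak / sqrt(2)
      = 418.06 / 1.414214
      = 295.613 V

295.613 V


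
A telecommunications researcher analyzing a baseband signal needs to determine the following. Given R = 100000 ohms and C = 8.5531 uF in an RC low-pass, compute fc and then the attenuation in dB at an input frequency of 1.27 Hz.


Step 1 — cutoff frequency:
fc = 1 / (2*pi*R*C)
C = 8.5531 uF = 8.5531e-06 F
fc = 1 / (2*pi*100000*8.5531e-06)
   = 0.186079 Hz

Step 2 — magnitude at f = 1.27 Hz:
|H(f)| = 1 / sqrt(1 + (f/fc)^2)
f/fc = 1.27 / 0.186079 = 6.825058
|H| = 1 / sqrt(1 + 46.581417) = 0.1449711
|H|_dB = 20*log10(0.1449711) = -16.77 dB

fc = 0.186079 Hz; |H(1.27 Hz)| = -16.77 dB


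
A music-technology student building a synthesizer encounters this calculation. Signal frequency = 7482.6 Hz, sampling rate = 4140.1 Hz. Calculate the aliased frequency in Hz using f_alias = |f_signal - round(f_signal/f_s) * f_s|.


Compute the nearest integer multiple of fs to the signal:
n = round(7482.6 / 4140.1) = 2
f_alias = |7482.6 - 2 * 4140.1|
        = |7482.6 - 8280.2|
        = 797.6 Hz

797.6


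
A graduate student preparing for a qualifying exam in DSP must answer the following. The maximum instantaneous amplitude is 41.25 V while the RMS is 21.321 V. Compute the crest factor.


Crest factor is the ratio of peak to RMS:
CF = V_peak / V_rms
   = 41.25 / 21.321
   = 1.9347

1.9347


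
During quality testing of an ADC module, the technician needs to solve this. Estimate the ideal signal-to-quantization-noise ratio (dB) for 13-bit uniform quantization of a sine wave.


Theoretical SNR for a full-scale sinusoid:
SNR = 6.02 * N + 1.76
    = 6.02 * 13 + 1.76
    = 78.26 + 1.76
    = 80.02 dB

80.02 dB


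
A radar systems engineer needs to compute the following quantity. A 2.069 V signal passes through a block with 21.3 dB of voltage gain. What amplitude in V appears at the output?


Output voltage from dB gain:
V_out = V_in * 10^(gain_dB / 20)
      = 2.069 * 10^(21.3 / 20)
      = 2.069 * 11.614486
      = 24.0304 V

24.0304 V


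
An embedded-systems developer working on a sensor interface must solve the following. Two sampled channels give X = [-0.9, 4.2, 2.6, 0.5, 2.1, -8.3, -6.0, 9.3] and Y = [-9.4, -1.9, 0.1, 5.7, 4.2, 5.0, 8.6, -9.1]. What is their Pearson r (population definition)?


Pearson correlation coefficient (population):
r = cov(X,Y) / (std(X) * std(Y))
Mean X = 0.4375, Mean Y = 0.4
Cov(X,Y) = -20.84
Std(X) = 5.240691, Std(Y) = 6.350197
r = -0.6262

-0.6262


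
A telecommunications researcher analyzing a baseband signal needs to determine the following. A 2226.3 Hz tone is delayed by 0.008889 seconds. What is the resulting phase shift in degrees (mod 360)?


Phase shift from frequency and time delay:
phi = 360 * f * t_delay
    = 360 * 2226.3 * 0.008889
    = 7124.25 degrees
    mod 360 = 284.25 degrees

284.25 degrees


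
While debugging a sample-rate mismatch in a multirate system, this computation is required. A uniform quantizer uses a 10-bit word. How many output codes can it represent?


Number of quantization levels = 2^N
= 2^10
= 1024

1024


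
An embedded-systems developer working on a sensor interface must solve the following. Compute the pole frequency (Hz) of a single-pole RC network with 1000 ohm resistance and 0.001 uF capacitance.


Cutoff frequency of a first-order RC filter:
fc = 1 / (2 * pi * R * C)
C = 0.001 uF = 1e-09 F
fc = 1 / (2 * pi * 1000 * 1e-09)
   = 1 / 6.2831853071796e-06
   = 159154.943092 Hz

159154.943092 Hz


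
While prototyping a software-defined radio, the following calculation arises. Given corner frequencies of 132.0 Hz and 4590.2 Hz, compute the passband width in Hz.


Bandwidth is the difference of -3dB frequencies:
BW = f_high - f_low
   = 4590.2 - 132.0
   = 4458.2 Hz

4458.2 Hz


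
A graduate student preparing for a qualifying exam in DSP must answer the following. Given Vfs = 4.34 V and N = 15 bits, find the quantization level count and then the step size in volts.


Step 1 — number of quantization levels:
L = 2^N = 2^15 = 32768

Step 2 — LSB step size:
delta = Vfs / L
      = 4.34 / 32768
      = 0.00013245 V

Levels = 32768; step size = 0.00013245 V


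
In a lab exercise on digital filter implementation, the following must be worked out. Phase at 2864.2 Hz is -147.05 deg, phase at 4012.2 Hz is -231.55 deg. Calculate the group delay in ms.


Group delay from phase difference:
tau = -d(phi)/d(omega)
d(phi) = -84.5 deg = -1.474803 rad
d(omega) = 2*pi*(4012.2 - 2864.2) = 7213.0967 rad/s
tau = -(-1.474803) / 7213.0967
    = 0.2045 ms

0.2045 ms


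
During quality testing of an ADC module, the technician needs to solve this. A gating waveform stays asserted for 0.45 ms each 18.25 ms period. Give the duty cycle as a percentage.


Duty cycle as a percentage:
DC = (t_on / T) * 100
   = (0.45 / 18.25) * 100
   = 0.024658 * 100
   = 2.47 %

2.47 %


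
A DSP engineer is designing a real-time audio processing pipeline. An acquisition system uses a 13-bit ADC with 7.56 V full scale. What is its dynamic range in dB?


Dynamic range from full-scale to LSB:
V_min = V_max / 2^bits = 7.56 / 2^13
DR = 20 * log10(V_max / V_min)
   = 20 * log10(2^13)
   = 20 * 13 * log10(2)
   = 78.27 dB

78.27 dB


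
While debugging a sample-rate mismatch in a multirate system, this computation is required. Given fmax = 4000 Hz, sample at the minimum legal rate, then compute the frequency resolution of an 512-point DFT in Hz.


Step 1 — Nyquist sampling rate:
fs = 2 * fmax = 2 * 4000 = 8000 Hz

Step 2 — DFT bin spacing:
df = fs / N = 8000 / 512 = 15.625 Hz

15.625 Hz


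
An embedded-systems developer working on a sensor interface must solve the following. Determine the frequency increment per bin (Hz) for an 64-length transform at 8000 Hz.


DFT frequency resolution:
df = fs / N
   = 8000 / 64
   = 125.0 Hz

125.0 Hz


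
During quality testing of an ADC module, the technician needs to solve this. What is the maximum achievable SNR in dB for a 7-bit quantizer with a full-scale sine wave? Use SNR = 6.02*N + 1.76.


Theoretical SNR for a full-scale sinusoid:
SNR = 6.02 * N + 1.76
    = 6.02 * 7 + 1.76
    = 42.14 + 1.76
    = 43.9 dB

43.9 dB


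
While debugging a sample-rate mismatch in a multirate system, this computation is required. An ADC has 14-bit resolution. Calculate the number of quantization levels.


Number of quantization levels = 2^N
= 2^14
= 16384

16384


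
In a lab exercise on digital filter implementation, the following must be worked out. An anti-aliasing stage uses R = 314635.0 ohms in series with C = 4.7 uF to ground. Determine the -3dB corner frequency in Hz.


Cutoff frequency of a first-order RC filter:
fc = 1 / (2 * pi * R * C)
C = 4.7 uF = 4.7e-06 F
fc = 1 / (2 * pi * 314635.0 * 4.7e-06)
   = 1 / 9.2914770428849
   = 0.107626 Hz

0.107626 Hz


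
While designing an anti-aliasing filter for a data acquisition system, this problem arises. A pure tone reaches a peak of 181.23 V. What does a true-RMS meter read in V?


RMS voltage for a sinusoidal waveform:
V_rms = V_peak / sqrt(2)
      = 181.23 / 1.414214
      = 128.149 V

128.149 V


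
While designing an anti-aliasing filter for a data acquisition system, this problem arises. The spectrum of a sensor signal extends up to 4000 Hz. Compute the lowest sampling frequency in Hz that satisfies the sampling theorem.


The Nyquist rate is twice the maximum frequency component.
fs_min = 2 * fmax
      = 2 * 4000
      = 8000 Hz

8000


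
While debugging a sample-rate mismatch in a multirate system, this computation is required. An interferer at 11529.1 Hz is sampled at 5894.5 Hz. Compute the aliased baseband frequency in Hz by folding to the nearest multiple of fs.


Compute the nearest integer multiple of fs to the signal:
n = round(11529.1 / 5894.5) = 2
f_alias = |11529.1 - 2 * 5894.5|
        = |11529.1 - 11789.0|
        = 259.9 Hz

259.9


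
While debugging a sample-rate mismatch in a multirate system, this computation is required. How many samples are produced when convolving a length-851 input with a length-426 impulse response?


Linear convolution output length:
L = N + M - 1
  = 851 + 426 - 1
  = 1276 samples

1276


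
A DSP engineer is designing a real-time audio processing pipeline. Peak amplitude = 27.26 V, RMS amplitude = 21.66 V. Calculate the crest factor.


Crest factor is the ratio of peak to RMS:
CF = V_peak / V_rms
   = 27.26 / 21.66
   = 1.2585

1.2585


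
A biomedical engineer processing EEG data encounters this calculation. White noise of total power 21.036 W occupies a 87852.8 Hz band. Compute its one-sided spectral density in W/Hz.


Power spectral density:
PSD = P / BW
    = 21.036 / 87852.8
    = 0.00023945 W/Hz

0.00023945 W/Hz


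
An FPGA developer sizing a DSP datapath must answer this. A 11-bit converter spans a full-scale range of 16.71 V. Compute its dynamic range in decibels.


Dynamic range from full-scale to LSB:
V_min = V_max / 2^bits = 16.71 / 2^11
DR = 20 * log10(V_max / V_min)
   = 20 * log10(2^11)
   = 20 * 11 * log10(2)
   = 66.23 dB

66.23 dB


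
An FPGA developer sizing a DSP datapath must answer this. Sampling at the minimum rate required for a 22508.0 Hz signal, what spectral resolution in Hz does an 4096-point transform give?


Step 1 — Nyquist sampling rate:
fs = 2 * fmax = 2 * 22508.0 = 45016.0 Hz

Step 2 — DFT bin spacing:
df = fs / N = 45016.0 / 4096 = 10.9902 Hz

10.9902 Hz


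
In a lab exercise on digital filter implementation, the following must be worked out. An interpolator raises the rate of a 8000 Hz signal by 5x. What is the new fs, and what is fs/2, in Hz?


Step 1 — output sample rate after interpolation by L:
fs_out = L * fs_in = 5 * 8000 = 40000 Hz

Step 2 — Nyquist frequency of the output stream:
f_Nyq = fs_out / 2 = 40000 / 2 = 20000.0 Hz

fs_out = 40000 Hz; f_Nyquist = 20000.0 Hz


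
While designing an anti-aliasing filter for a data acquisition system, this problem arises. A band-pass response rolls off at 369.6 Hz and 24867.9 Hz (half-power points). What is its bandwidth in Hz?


Bandwidth is the difference of -3dB frequencies:
BW = f_high - f_low
   = 24867.9 - 369.6
   = 24498.3 Hz

24498.3 Hz


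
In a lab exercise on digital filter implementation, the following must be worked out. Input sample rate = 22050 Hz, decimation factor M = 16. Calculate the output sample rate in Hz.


Decimation reduces the sample rate:
fs_out = fs_in / M
       = 22050 / 16
       = 1378.125 Hz

1378.125 Hz


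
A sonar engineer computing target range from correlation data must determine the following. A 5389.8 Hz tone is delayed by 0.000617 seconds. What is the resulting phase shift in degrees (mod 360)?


Phase shift from frequency and time delay:
phi = 360 * f * t_delay
    = 360 * 5389.8 * 0.000617
    = 1197.18 degrees
    mod 360 = 117.18 degrees

117.18 degrees


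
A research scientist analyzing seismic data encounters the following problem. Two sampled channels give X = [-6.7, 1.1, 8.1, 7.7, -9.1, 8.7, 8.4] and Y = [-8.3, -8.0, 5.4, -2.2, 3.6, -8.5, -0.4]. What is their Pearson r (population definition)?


Pearson correlation coefficient (population):
r = cov(X,Y) / (std(X) * std(Y))
Mean X = 2.6, Mean Y = -2.6286
Cov(X,Y) = 1.625714
Std(X) = 7.098692, Std(Y) = 5.397014
r = 0.0424

0.0424


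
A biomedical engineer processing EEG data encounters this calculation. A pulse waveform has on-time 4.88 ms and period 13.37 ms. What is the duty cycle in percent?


Duty cycle as a percentage:
DC = (t_on / T) * 100
   = (4.88 / 13.37) * 100
   = 0.364996 * 100
   = 36.5 %

36.5 %


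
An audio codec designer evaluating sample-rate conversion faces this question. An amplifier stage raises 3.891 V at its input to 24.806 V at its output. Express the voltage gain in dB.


Voltage gain in dB:
G = 20 * log10(Vout / Vin)
  = 20 * log10(24.806 / 3.891)
  = 20 * log10(6.375225)
  = 20 * 0.804496
  = 16.09 dB

16.09 dB


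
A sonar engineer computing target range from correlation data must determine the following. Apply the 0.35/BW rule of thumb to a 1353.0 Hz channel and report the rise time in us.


Rise time from bandwidth relationship:
tr = 0.35 / BW
   = 0.35 / 1353.0
   = 0.000258684405 s
   = 258.6844 us

258.6844 us


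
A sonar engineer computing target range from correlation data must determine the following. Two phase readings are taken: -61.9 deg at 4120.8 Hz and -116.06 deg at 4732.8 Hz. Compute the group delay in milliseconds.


Group delay from phase difference:
tau = -d(phi)/d(omega)
d(phi) = -54.16 deg = -0.94527 rad
d(omega) = 2*pi*(4732.8 - 4120.8) = 3845.3094 rad/s
tau = -(-0.94527) / 3845.3094
    = 0.2458 ms

0.2458 ms


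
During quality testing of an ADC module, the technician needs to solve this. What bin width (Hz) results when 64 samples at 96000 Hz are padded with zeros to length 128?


Frequency resolution after zero-padding:
N_padded = 64 * 2 = 128
df = fs / N_padded
   = 96000 / 128
   = 750.0 Hz

750.0 Hz


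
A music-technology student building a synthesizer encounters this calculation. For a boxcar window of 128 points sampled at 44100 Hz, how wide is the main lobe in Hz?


Main lobe width for a rectangular window:
Width = 2 * fs / N
      = 2 * 44100 / 128
      = 88200 / 128
      = 689.062 Hz

689.062 Hz


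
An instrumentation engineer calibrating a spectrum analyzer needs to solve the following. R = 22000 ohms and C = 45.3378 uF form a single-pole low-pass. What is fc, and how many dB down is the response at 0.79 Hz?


Step 1 — cutoff frequency:
fc = 1 / (2*pi*R*C)
C = 45.3378 uF = 4.53378e-05 F
fc = 1 / (2*pi*22000*4.53378e-05)
   = 0.159565 Hz

Step 2 — magnitude at f = 0.79 Hz:
|H(f)| = 1 / sqrt(1 + (f/fc)^2)
f/fc = 0.79 / 0.159565 = 4.95096
|H| = 1 / sqrt(1 + 24.512005) = 0.1979829
|H|_dB = 20*log10(0.1979829) = -14.07 dB

fc = 0.159565 Hz; |H(0.79 Hz)| = -14.07 dB


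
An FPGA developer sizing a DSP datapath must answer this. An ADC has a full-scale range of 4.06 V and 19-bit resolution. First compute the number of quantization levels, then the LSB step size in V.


Step 1 — number of quantization levels:
L = 2^N = 2^19 = 524288

Step 2 — LSB step size:
delta = Vfs / L
      = 4.06 / 524288
      = 7.74e-06 V

Levels = 524288; step size = 7.74e-06 V


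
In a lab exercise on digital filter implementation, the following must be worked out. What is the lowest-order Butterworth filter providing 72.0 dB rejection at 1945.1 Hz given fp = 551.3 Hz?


Butterworth filter order formula:
n = log10(10^(A/10) - 1) / (2 * log10(f_stop/f_pass))
10^(72.0/10) - 1 = 15848930.9246
f_stop/f_pass = 1945.1 / 551.3 = 3.5282
n = 6.5747 -> ceil = 7

7


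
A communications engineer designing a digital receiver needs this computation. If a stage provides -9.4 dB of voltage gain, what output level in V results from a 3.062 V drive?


Output voltage from dB gain:
V_out = V_in * 10^(gain_dB / 20)
      = 3.062 * 10^(-9.4 / 20)
      = 3.062 * 0.338844
      = 1.0375 V

1.0375 V


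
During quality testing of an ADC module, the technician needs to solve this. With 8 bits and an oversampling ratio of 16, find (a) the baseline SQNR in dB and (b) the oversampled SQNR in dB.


Step 1 — baseline SQNR at Nyquist:
SQNR_base = 6.02*N + 1.76
          = 6.02*8 + 1.76
          = 49.92 dB

Step 2 — oversampling processing gain:
G = 10*log10(OSR) = 10*log10(16) = 12.04 dB

Step 3 — total:
SQNR_total = 49.92 + 12.04 = 61.96 dB

Base SQNR = 49.92 dB; oversampled SQNR = 61.96 dB


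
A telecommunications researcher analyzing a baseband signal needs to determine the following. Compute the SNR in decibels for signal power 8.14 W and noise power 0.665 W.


SNR in decibels:
SNR = 10 * log10(Ps / Pn)
    = 10 * log10(8.14 / 0.665)
    = 10 * log10(12.2406)
    = 10 * 1.0878
    = 10.88 dB

10.88 dB


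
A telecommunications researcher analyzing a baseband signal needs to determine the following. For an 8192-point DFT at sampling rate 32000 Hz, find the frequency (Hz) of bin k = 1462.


Frequency of DFT bin k:
f_k = k * fs / N
    = 1462 * 32000 / 8192
    = 46784000 / 8192
    = 5710.938 Hz

5710.938 Hz


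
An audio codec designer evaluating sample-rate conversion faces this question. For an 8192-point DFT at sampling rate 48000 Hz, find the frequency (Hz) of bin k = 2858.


Frequency of DFT bin k:
f_k = k * fs / N
    = 2858 * 48000 / 8192
    = 137184000 / 8192
    = 16746.094 Hz

16746.094 Hz


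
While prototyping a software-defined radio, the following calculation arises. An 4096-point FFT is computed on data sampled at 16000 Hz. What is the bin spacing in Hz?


DFT frequency resolution:
df = fs / N
   = 16000 / 4096
   = 3.9062 Hz

3.9062 Hz


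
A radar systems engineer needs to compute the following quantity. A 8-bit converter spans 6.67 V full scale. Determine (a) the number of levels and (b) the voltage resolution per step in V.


Step 1 — number of quantization levels:
L = 2^N = 2^8 = 256

Step 2 — LSB step size:
delta = Vfs / L
      = 6.67 / 256
      = 0.02605469 V

Levels = 256; step size = 0.02605469 V


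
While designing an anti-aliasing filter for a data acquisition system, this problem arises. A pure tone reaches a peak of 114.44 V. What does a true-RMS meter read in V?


RMS voltage for a sinusoidal waveform:
V_rms = V_peak / sqrt(2)
      = 114.44 / 1.414214
      = 80.921 V

80.921 V


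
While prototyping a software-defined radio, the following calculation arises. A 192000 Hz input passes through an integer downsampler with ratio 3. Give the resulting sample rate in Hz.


Decimation reduces the sample rate:
fs_out = fs_in / M
       = 192000 / 3
       = 64000.0 Hz

64000.0 Hz


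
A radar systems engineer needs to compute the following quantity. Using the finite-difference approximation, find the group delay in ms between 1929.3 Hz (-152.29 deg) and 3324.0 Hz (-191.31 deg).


Group delay from phase difference:
tau = -d(phi)/d(omega)
d(phi) = -39.02 deg = -0.681027 rad
d(omega) = 2*pi*(3324.0 - 1929.3) = 8763.1585 rad/s
tau = -(-0.681027) / 8763.1585
    = 0.0777 ms

0.0777 ms


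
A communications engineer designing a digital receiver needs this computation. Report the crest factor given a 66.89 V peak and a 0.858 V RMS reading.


Crest factor is the ratio of peak to RMS:
CF = V_peak / V_rms
   = 66.89 / 0.858
   = 77.9604

77.9604


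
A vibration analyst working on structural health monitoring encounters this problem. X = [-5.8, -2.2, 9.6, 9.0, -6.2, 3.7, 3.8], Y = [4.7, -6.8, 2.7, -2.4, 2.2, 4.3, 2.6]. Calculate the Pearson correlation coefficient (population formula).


Pearson correlation coefficient (population):
r = cov(X,Y) / (std(X) * std(Y))
Mean X = 1.7, Mean Y = 1.0429
Cov(X,Y) = -1.177143
Std(X) = 6.070773, Std(Y) = 3.851848
r = -0.0503

-0.0503


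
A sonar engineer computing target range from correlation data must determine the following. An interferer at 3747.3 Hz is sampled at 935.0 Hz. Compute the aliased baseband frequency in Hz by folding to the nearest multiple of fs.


Compute the nearest integer multiple of fs to the signal:
n = round(3747.3 / 935.0) = 4
f_alias = |3747.3 - 4 * 935.0|
        = |3747.3 - 3740.0|
        = 7.3 Hz

7.3


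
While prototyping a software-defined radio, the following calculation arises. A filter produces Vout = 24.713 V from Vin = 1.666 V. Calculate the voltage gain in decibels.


Voltage gain in dB:
G = 20 * log10(Vout / Vin)
  = 20 * log10(24.713 / 1.666)
  = 20 * log10(14.833733)
  = 20 * 1.17125
  = 23.43 dB

23.43 dB


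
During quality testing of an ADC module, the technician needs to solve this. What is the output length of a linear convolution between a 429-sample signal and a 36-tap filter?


Linear convolution output length:
L = N + M - 1
  = 429 + 36 - 1
  = 464 samples

464


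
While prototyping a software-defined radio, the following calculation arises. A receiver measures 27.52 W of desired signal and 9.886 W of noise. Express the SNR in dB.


SNR in decibels:
SNR = 10 * log10(Ps / Pn)
    = 10 * log10(27.52 / 9.886)
    = 10 * log10(2.7837)
    = 10 * 0.4446
    = 4.45 dB

4.45 dB


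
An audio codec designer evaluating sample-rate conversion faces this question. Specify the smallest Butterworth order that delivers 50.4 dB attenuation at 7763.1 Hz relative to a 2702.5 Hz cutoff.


Butterworth filter order formula:
n = log10(10^(A/10) - 1) / (2 * log10(f_stop/f_pass))
10^(50.4/10) - 1 = 109646.8196
f_stop/f_pass = 7763.1 / 2702.5 = 2.8726
n = 5.4989 -> ceil = 6

6


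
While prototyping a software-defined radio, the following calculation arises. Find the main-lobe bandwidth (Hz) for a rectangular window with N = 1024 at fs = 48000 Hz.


Main lobe width for a rectangular window:
Width = 2 * fs / N
      = 2 * 48000 / 1024
      = 96000 / 1024
      = 93.75 Hz

93.75 Hz


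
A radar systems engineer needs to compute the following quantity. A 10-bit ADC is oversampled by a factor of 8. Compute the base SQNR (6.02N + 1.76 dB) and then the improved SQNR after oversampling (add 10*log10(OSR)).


Step 1 — baseline SQNR at Nyquist:
SQNR_base = 6.02*N + 1.76
          = 6.02*10 + 1.76
          = 61.96 dB

Step 2 — oversampling processing gain:
G = 10*log10(OSR) = 10*log10(8) = 9.03 dB

Step 3 — total:
SQNR_total = 61.96 + 9.03 = 70.99 dB

Base SQNR = 61.96 dB; oversampled SQNR = 70.99 dB


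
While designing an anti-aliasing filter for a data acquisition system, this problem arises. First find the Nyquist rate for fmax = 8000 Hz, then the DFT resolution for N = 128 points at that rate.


Step 1 — Nyquist sampling rate:
fs = 2 * fmax = 2 * 8000 = 16000 Hz

Step 2 — DFT bin spacing:
df = fs / N = 16000 / 128 = 125.0 Hz

125.0 Hz


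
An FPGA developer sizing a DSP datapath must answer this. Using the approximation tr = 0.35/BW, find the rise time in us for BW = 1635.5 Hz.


Rise time from bandwidth relationship:
tr = 0.35 / BW
   = 0.35 / 1635.5
   = 0.0002140018343 s
   = 214.0018 us

214.0018 us


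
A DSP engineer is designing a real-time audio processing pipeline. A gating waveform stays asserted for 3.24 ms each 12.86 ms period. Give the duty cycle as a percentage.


Duty cycle as a percentage:
DC = (t_on / T) * 100
   = (3.24 / 12.86) * 100
   = 0.251944 * 100
   = 25.19 %

25.19 %


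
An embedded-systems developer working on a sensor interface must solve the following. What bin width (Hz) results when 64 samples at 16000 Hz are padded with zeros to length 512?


Frequency resolution after zero-padding:
N_padded = 64 * 8 = 512
df = fs / N_padded
   = 16000 / 512
   = 31.25 Hz

31.25 Hz


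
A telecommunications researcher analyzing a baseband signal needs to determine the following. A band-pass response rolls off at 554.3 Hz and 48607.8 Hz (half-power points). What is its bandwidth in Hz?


Bandwidth is the difference of -3dB frequencies:
BW = f_high - f_low
   = 48607.8 - 554.3
   = 48053.5 Hz

48053.5 Hz


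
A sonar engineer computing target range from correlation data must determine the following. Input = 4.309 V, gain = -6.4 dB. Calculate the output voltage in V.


Output voltage from dB gain:
V_out = V_in * 10^(gain_dB / 20)
      = 4.309 * 10^(-6.4 / 20)
      = 4.309 * 0.47863
      = 2.0624 V

2.0624 V


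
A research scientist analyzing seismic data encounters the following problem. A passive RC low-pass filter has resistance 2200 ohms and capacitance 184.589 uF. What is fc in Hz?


Cutoff frequency of a first-order RC filter:
fc = 1 / (2 * pi * R * C)
C = 184.589 uF = 0.000184589 F
fc = 1 / (2 * pi * 2200 * 0.000184589)
   = 1 / 2.5515751638673
   = 0.391915 Hz

0.391915 Hz


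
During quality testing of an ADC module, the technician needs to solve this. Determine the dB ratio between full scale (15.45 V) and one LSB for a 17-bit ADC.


Dynamic range from full-scale to LSB:
V_min = V_max / 2^bits = 15.45 / 2^17
DR = 20 * log10(V_max / V_min)
   = 20 * log10(2^17)
   = 20 * 17 * log10(2)
   = 102.35 dB

102.35 dB


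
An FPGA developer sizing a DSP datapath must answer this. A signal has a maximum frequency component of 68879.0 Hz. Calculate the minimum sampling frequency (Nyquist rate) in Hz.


The Nyquist rate is twice the maximum frequency component.
fs_min = 2 * fmax
      = 2 * 68879.0
      = 137758.0 Hz

137758.0


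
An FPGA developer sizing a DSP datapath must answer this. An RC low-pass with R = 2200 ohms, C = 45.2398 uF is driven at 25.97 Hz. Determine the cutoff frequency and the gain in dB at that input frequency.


Step 1 — cutoff frequency:
fc = 1 / (2*pi*R*C)
C = 45.2398 uF = 4.52398e-05 F
fc = 1 / (2*pi*2200*4.52398e-05)
   = 1.5991 Hz

Step 2 — magnitude at f = 25.97 Hz:
|H(f)| = 1 / sqrt(1 + (f/fc)^2)
f/fc = 25.97 / 1.5991 = 16.240385
|H| = 1 / sqrt(1 + 263.750105) = 0.0614585
|H|_dB = 20*log10(0.0614585) = -24.23 dB

fc = 1.5991 Hz; |H(25.97 Hz)| = -24.23 dB
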